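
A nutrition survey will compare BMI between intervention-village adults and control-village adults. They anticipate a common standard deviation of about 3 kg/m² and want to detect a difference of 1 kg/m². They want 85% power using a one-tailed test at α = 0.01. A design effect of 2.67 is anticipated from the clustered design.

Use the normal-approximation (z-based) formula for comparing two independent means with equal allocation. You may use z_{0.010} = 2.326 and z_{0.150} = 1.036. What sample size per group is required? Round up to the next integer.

n = 544 per group

n = (z_α + z_β)² · (σ₁² + σ₂²) / δ²
  = (2.326 + 1.036)² · (2·3² = 18) / 1²
  = 11.3030 · 18 / 1
  = 203.45
Design effect: 2.67 × 203.45 = 543.22.
Round up → n = 544 per group.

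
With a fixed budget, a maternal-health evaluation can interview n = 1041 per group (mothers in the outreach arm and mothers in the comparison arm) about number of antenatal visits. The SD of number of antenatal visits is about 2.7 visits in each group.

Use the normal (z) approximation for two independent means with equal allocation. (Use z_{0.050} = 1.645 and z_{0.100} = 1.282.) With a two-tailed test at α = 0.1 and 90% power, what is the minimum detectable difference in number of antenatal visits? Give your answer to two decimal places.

δ = (z_{α/2} + z_β) · √((σ₁²+σ₂²)/n)
  = (1.645 + 1.282) · √(14.58/1041)
  = 2.927 · √0.01401
  = 2.927 · 0.1183
  = 0.3464

Minimum detectable difference ≈ 0.35 visits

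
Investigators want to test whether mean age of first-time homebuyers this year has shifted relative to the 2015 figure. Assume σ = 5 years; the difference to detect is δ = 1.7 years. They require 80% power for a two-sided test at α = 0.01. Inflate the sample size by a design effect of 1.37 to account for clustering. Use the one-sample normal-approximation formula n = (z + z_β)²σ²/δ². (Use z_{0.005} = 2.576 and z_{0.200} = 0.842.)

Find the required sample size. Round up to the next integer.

n = (z_{α/2} + z_β)² · σ² / δ²
  = (2.576 + 0.842)² · 5² / 1.7²
  = 11.6827 · 25 / 2.89
  = 101.06
Design effect: 1.37 × 101.06 = 138.45.
Round up → n = 139.

n = 139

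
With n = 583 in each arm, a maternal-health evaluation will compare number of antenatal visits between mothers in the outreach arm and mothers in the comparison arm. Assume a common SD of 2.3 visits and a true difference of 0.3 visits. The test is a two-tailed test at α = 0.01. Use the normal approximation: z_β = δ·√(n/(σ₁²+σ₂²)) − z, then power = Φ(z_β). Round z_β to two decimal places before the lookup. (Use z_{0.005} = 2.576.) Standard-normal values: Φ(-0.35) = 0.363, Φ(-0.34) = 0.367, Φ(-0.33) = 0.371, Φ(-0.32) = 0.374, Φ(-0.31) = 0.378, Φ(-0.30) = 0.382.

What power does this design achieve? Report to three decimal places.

z_β = δ·√(n/(σ₁²+σ₂²)) − z_{α/2}
    = 0.3 · √(583/10.58) − 2.576
    = 0.3 · 7.42320 − 2.576
    = 2.2270 − 2.576 = -0.3490 → -0.35
Power = Φ(-0.35) = 0.363.

Power ≈ 0.363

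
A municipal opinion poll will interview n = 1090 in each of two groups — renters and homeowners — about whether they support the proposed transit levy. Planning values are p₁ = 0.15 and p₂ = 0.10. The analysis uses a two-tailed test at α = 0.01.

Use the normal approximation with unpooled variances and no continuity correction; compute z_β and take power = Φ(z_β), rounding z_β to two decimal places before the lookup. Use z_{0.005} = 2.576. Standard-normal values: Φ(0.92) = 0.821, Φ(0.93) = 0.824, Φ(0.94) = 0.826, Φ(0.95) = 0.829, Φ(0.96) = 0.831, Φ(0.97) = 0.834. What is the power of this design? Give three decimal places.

Power ≈ 0.831

z_β = |p₁−p₂|·√(n/[p₁q₁+p₂q₂]) − z_{α/2}
    = 0.05 · √(1090/0.2175) − 2.576
    = 0.05 · 70.7919 − 2.576
    = 3.5396 − 2.576 = 0.9636 → 0.96
Power = Φ(0.96) = 0.831.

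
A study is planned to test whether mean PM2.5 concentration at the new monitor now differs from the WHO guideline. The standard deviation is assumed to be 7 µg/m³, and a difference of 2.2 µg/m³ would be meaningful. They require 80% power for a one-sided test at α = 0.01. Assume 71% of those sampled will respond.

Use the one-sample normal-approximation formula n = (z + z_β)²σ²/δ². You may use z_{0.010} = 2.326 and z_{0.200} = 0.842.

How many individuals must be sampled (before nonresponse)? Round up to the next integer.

n = (z_α + z_β)² · σ² / δ²
  = (2.326 + 0.842)² · 7² / 2.2²
  = 10.0362 · 49 / 4.84
  = 101.61
Adjust for 71% response: 101.61 / 0.71 = 143.11.
Round up → n = 144.

n = 144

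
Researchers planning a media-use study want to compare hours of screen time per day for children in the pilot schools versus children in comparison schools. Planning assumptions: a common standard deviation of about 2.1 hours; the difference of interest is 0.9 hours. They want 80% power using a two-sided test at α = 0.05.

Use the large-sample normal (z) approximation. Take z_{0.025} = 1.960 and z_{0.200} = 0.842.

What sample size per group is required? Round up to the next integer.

n = 86 per group

n = (z_{α/2} + z_β)² · (σ₁² + σ₂²) / δ²
  = (1.960 + 0.842)² · (2·2.1² = 8.82) / 0.9²
  = 7.8512 · 8.82 / 0.81
  = 85.49
Round up → n = 86 per group.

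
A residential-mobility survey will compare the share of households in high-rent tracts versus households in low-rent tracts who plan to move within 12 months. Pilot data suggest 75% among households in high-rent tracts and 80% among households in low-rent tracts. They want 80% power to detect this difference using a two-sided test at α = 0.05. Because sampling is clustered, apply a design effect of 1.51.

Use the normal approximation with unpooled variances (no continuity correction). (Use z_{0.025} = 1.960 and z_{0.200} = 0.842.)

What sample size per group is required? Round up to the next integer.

n = (z_{α/2} + z_β)² · [p₁(1−p₁) + p₂(1−p₂)] / (p₁ − p₂)²
  = (1.960 + 0.842)² · (0.75·0.25 + 0.80·0.20) / (-0.05)²
  = (2.802)² · (0.1875 + 0.1600) / 0.0025
  = 7.8512 · 0.3475 / 0.0025
  = 1091.32
Design effect: 1.51 × 1091.32 = 1647.89.
Round up → n = 1648 per group.

n = 1648 per group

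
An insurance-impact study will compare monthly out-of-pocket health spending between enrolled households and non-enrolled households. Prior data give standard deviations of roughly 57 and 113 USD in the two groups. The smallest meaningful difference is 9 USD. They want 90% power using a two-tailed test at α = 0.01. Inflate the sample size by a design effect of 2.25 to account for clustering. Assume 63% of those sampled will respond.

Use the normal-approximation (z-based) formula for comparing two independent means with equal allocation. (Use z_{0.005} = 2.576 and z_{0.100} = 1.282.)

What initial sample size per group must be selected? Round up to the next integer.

n = 10513 per group

n = (z_{α/2} + z_β)² · (σ₁² + σ₂²) / δ²
  = (2.576 + 1.282)² · (57² + 113² = 16018) / 9²
  = 14.8842 · 16018 / 81
  = 2943.39
Design effect: 2.25 × 2943.39 = 6622.63.
Adjust for 63% response: 6622.63 / 0.63 = 10512.10.
Round up → n = 10513 per group.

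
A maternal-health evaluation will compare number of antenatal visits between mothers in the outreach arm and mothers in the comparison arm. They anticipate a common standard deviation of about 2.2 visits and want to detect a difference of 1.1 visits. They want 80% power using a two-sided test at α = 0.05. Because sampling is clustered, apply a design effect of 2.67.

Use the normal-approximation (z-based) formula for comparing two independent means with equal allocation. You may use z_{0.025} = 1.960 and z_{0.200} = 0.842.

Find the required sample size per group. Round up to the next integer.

n = (z_{α/2} + z_β)² · (σ₁² + σ₂²) / δ²
  = (1.960 + 0.842)² · (2·2.2² = 9.68) / 1.1²
  = 7.8512 · 9.68 / 1.21
  = 62.81
Design effect: 2.67 × 62.81 = 167.70.
Round up → n = 168 per group.

n = 168 per group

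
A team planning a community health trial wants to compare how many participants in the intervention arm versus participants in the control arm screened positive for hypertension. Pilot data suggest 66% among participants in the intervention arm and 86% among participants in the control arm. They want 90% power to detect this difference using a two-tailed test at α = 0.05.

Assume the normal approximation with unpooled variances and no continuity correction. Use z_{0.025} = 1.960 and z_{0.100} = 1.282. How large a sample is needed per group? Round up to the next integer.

n = 91 per group

n = (z_{α/2} + z_β)² · [p₁(1−p₁) + p₂(1−p₂)] / (p₁ − p₂)²
  = (1.960 + 1.282)² · (0.66·0.34 + 0.86·0.14) / (-0.20)²
  = (3.242)² · (0.2244 + 0.1204) / 0.0400
  = 10.5106 · 0.3448 / 0.0400
  = 90.60
Round up → n = 91 per group.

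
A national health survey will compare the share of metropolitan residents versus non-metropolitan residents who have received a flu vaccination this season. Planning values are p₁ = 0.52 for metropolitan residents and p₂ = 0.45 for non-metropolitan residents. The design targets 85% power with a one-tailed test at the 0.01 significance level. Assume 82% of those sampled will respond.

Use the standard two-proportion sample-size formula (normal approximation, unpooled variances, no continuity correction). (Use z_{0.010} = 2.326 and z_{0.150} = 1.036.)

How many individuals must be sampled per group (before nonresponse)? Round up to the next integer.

n = 1399 per group

n = (z_α + z_β)² · [p₁(1−p₁) + p₂(1−p₂)] / (p₁ − p₂)²
  = (2.326 + 1.036)² · (0.52·0.48 + 0.45·0.55) / (0.07)²
  = (3.362)² · (0.2496 + 0.2475) / 0.0049
  = 11.3030 · 0.4971 / 0.0049
  = 1146.68
Adjust for 82% response: 1146.68 / 0.82 = 1398.39.
Round up → n = 1399 per group.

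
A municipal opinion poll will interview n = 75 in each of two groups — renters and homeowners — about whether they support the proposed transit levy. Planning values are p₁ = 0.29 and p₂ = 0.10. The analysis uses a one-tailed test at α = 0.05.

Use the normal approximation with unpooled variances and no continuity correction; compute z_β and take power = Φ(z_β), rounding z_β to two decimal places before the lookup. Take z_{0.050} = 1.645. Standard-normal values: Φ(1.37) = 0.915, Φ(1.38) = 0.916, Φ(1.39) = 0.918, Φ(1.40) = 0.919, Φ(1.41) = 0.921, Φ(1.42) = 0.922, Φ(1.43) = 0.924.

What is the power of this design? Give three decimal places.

z_β = |p₁−p₂|·√(n/[p₁q₁+p₂q₂]) − z_α
    = 0.19 · √(75/0.2959) − 1.645
    = 0.19 · 15.9206 − 1.645
    = 3.0249 − 1.645 = 1.3799 → 1.38
Power = Φ(1.38) = 0.916.

Power ≈ 0.916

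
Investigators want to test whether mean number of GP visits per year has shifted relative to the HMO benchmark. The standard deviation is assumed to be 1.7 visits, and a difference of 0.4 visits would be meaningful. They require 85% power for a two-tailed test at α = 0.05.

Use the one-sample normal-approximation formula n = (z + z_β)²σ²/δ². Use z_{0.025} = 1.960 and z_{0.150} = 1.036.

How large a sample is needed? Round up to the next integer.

n = 163

n = (z_{α/2} + z_β)² · σ² / δ²
  = (1.960 + 1.036)² · 1.7² / 0.4²
  = 8.9760 · 2.89 / 0.16
  = 162.13
Round up → n = 163.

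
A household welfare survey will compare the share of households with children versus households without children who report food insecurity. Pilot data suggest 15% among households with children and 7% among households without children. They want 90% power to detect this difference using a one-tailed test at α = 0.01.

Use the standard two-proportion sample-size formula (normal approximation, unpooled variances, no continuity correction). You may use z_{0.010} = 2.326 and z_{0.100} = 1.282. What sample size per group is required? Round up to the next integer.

n = (z_α + z_β)² · [p₁(1−p₁) + p₂(1−p₂)] / (p₁ − p₂)²
  = (2.326 + 1.282)² · (0.15·0.85 + 0.07·0.93) / (0.08)²
  = (3.608)² · (0.1275 + 0.0651) / 0.0064
  = 13.0177 · 0.1926 / 0.0064
  = 391.75
Round up → n = 392 per group.

n = 392 per group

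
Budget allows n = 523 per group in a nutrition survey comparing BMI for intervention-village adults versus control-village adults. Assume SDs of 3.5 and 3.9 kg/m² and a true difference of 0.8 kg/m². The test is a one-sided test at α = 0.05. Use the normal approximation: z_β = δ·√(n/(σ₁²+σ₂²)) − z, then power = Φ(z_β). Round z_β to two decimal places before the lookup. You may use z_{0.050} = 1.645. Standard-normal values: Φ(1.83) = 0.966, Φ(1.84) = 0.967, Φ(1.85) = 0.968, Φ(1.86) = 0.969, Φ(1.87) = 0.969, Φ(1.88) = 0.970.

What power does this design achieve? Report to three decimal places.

z_β = δ·√(n/(σ₁²+σ₂²)) − z_α
    = 0.8 · √(523/27.46) − 1.645
    = 0.8 · 4.36416 − 1.645
    = 3.4913 − 1.645 = 1.8463 → 1.85
Power = Φ(1.85) = 0.968.

Power ≈ 0.968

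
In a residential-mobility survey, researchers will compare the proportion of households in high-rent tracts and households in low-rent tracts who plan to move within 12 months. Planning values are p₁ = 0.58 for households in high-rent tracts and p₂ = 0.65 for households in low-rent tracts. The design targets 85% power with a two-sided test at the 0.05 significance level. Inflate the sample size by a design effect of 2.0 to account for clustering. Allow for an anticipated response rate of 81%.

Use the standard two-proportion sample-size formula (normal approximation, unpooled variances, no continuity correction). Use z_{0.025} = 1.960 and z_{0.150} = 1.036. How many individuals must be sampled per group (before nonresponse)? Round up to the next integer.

n = (z_{α/2} + z_β)² · [p₁(1−p₁) + p₂(1−p₂)] / (p₁ − p₂)²
  = (1.960 + 1.036)² · (0.58·0.42 + 0.65·0.35) / (-0.07)²
  = (2.996)² · (0.2436 + 0.2275) / 0.0049
  = 8.9760 · 0.4711 / 0.0049
  = 862.98
Design effect: 2.0 × 862.98 = 1725.96.
Adjust for 81% response: 1725.96 / 0.81 = 2130.81.
Round up → n = 2131 per group.

n = 2131 per group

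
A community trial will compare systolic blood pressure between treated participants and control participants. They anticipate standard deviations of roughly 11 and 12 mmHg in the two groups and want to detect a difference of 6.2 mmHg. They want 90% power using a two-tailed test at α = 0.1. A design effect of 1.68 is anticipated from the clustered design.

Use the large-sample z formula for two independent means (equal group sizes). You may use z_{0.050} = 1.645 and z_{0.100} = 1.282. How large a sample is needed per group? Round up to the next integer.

n = (z_{α/2} + z_β)² · (σ₁² + σ₂²) / δ²
  = (1.645 + 1.282)² · (11² + 12² = 265) / 6.2²
  = 8.5673 · 265 / 38.44
  = 59.06
Design effect: 1.68 × 59.06 = 99.22.
Round up → n = 100 per group.

n = 100 per group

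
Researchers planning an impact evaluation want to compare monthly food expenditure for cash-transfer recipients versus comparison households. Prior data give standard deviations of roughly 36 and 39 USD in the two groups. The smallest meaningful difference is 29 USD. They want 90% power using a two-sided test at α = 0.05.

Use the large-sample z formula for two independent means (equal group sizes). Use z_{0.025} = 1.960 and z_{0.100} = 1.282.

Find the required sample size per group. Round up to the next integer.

n = 36 per group

n = (z_{α/2} + z_β)² · (σ₁² + σ₂²) / δ²
  = (1.960 + 1.282)² · (36² + 39² = 2817) / 29²
  = 10.5106 · 2817 / 841
  = 35.21
Round up → n = 36 per group.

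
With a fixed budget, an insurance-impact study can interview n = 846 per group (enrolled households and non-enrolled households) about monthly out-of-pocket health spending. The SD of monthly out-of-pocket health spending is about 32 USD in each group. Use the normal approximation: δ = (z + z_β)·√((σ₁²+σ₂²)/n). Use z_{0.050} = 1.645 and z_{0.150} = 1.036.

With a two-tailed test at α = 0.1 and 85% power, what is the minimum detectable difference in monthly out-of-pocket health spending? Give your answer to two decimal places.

δ = (z_{α/2} + z_β) · √((σ₁²+σ₂²)/n)
  = (1.645 + 1.036) · √(2048/846)
  = 2.681 · √2.4208
  = 2.681 · 1.5559
  = 4.1713

Minimum detectable difference ≈ 4.17 USD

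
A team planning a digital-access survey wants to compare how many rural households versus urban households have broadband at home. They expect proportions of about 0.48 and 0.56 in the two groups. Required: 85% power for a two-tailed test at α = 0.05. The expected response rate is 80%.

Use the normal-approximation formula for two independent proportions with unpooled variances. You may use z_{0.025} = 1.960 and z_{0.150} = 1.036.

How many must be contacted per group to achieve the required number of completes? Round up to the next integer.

n = (z_{α/2} + z_β)² · [p₁(1−p₁) + p₂(1−p₂)] / (p₁ − p₂)²
  = (1.960 + 1.036)² · (0.48·0.52 + 0.56·0.44) / (-0.08)²
  = (2.996)² · (0.2496 + 0.2464) / 0.0064
  = 8.9760 · 0.4960 / 0.0064
  = 695.64
Adjust for 80% response: 695.64 / 0.80 = 869.55.
Round up → n = 870 per group.

n = 870 per group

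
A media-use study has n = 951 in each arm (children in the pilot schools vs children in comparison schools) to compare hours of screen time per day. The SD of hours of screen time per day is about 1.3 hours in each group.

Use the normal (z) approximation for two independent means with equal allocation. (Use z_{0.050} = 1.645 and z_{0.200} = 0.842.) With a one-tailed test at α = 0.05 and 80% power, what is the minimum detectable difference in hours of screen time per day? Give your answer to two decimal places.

Minimum detectable difference ≈ 0.15 hours

δ = (z_α + z_β) · √((σ₁²+σ₂²)/n)
  = (1.645 + 0.842) · √(3.38/951)
  = 2.487 · √0.00355
  = 2.487 · 0.0596
  = 0.1483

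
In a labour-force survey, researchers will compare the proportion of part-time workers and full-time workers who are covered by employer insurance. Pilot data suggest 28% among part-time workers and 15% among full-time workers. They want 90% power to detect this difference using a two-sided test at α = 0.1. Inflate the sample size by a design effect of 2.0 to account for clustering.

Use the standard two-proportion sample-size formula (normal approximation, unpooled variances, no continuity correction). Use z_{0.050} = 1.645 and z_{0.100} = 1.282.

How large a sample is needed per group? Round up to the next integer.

n = 334 per group

n = (z_{α/2} + z_β)² · [p₁(1−p₁) + p₂(1−p₂)] / (p₁ − p₂)²
  = (1.645 + 1.282)² · (0.28·0.72 + 0.15·0.85) / (0.13)²
  = (2.927)² · (0.2016 + 0.1275) / 0.0169
  = 8.5673 · 0.3291 / 0.0169
  = 166.83
Design effect: 2.0 × 166.83 = 333.67.
Round up → n = 334 per group.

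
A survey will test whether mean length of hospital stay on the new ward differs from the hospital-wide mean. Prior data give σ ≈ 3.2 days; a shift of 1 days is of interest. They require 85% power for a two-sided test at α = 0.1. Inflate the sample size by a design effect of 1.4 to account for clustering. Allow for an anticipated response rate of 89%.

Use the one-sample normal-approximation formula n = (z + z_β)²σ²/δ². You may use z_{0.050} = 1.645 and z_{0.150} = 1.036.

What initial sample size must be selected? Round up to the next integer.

n = 116

n = (z_{α/2} + z_β)² · σ² / δ²
  = (1.645 + 1.036)² · 3.2² / 1²
  = 7.1878 · 10.24 / 1
  = 73.60
Design effect: 1.4 × 73.60 = 103.04.
Adjust for 89% response: 103.04 / 0.89 = 115.78.
Round up → n = 116.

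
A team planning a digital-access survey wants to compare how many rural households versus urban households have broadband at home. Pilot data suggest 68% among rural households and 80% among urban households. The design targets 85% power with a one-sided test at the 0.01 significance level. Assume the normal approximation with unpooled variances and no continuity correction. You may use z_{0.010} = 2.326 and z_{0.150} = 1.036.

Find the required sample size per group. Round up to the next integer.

n = (z_α + z_β)² · [p₁(1−p₁) + p₂(1−p₂)] / (p₁ − p₂)²
  = (2.326 + 1.036)² · (0.68·0.32 + 0.80·0.20) / (-0.12)²
  = (3.362)² · (0.2176 + 0.1600) / 0.0144
  = 11.3030 · 0.3776 / 0.0144
  = 296.39
Round up → n = 297 per group.

n = 297 per group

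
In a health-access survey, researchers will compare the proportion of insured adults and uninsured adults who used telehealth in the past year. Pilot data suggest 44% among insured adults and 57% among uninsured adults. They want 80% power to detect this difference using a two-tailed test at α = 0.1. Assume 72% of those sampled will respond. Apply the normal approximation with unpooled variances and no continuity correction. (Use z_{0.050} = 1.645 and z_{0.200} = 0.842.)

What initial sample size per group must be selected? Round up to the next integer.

n = (z_{α/2} + z_β)² · [p₁(1−p₁) + p₂(1−p₂)] / (p₁ − p₂)²
  = (1.645 + 0.842)² · (0.44·0.56 + 0.57·0.43) / (-0.13)²
  = (2.487)² · (0.2464 + 0.2451) / 0.0169
  = 6.1852 · 0.4915 / 0.0169
  = 179.88
Adjust for 72% response: 179.88 / 0.72 = 249.84.
Round up → n = 250 per group.

n = 250 per group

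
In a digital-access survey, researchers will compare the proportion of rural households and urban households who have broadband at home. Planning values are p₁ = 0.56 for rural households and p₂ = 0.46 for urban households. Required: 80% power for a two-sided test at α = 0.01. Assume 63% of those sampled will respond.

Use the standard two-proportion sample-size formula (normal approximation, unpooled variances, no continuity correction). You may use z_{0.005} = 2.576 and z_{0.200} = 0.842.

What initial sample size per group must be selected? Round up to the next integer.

n = 918 per group

n = (z_{α/2} + z_β)² · [p₁(1−p₁) + p₂(1−p₂)] / (p₁ − p₂)²
  = (2.576 + 0.842)² · (0.56·0.44 + 0.46·0.54) / (0.10)²
  = (3.418)² · (0.2464 + 0.2484) / 0.0100
  = 11.6827 · 0.4948 / 0.0100
  = 578.06
Adjust for 63% response: 578.06 / 0.63 = 917.56.
Round up → n = 918 per group.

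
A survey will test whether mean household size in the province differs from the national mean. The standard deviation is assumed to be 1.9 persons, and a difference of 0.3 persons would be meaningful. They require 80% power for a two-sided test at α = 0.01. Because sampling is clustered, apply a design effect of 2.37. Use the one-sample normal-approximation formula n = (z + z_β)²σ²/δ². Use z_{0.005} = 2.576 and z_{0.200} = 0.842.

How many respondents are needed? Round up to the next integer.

n = 1111

n = (z_{α/2} + z_β)² · σ² / δ²
  = (2.576 + 0.842)² · 1.9² / 0.3²
  = 11.6827 · 3.61 / 0.09
  = 468.61
Design effect: 2.37 × 468.61 = 1110.60.
Round up → n = 1111.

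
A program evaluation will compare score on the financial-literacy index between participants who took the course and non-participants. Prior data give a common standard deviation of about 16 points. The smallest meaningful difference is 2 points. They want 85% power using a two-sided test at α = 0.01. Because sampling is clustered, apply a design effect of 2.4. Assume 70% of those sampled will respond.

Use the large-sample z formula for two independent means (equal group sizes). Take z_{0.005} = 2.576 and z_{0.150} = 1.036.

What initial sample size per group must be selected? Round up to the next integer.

n = 5726 per group

n = (z_{α/2} + z_β)² · (σ₁² + σ₂²) / δ²
  = (2.576 + 1.036)² · (2·16² = 512) / 2²
  = 13.0465 · 512 / 4
  = 1669.96
Design effect: 2.4 × 1669.96 = 4007.90.
Adjust for 70% response: 4007.90 / 0.70 = 5725.57.
Round up → n = 5726 per group.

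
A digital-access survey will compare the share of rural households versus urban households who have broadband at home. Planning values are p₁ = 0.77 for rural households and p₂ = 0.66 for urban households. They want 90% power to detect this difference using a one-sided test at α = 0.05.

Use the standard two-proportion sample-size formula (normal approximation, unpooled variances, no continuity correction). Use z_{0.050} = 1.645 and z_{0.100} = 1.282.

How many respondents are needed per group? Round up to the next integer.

n = (z_α + z_β)² · [p₁(1−p₁) + p₂(1−p₂)] / (p₁ − p₂)²
  = (1.645 + 1.282)² · (0.77·0.23 + 0.66·0.34) / (0.11)²
  = (2.927)² · (0.1771 + 0.2244) / 0.0121
  = 8.5673 · 0.4015 / 0.0121
  = 284.28
Round up → n = 285 per group.

n = 285 per group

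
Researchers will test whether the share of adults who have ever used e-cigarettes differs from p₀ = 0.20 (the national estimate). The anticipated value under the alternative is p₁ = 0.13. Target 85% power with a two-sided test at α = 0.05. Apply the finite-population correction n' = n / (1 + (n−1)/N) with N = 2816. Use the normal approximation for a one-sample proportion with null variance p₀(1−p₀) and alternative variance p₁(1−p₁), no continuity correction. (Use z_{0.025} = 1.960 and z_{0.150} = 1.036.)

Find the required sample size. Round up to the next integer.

n = [z_{α/2}·√(p₀q₀) + z_β·√(p₁q₁)]² / (p₁ − p₀)²
  = [1.960·√(0.20·0.80) + 1.036·√(0.13·0.87)]² / (-0.07)²
  = [1.960·0.4000 + 1.036·0.3363]² / 0.0049
  = [1.1324]² / 0.0049
  = 261.70
Finite-population correction (N = 2816): 261.70 / (1 + (261.70 − 1)/2816) = 239.53.
Round up → n = 240.

n = 240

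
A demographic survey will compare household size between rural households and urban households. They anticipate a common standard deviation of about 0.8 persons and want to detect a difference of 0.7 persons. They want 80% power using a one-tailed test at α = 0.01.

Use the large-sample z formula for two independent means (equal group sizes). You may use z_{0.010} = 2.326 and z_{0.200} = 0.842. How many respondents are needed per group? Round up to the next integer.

n = 27 per group

n = (z_α + z_β)² · (σ₁² + σ₂²) / δ²
  = (2.326 + 0.842)² · (2·0.8² = 1.28) / 0.7²
  = 10.0362 · 1.28 / 0.49
  = 26.22
Round up → n = 27 per group.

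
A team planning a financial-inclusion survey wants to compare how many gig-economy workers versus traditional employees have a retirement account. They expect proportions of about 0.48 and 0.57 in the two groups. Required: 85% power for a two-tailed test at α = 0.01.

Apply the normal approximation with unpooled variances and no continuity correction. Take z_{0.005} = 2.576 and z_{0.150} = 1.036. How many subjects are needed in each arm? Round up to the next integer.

n = (z_{α/2} + z_β)² · [p₁(1−p₁) + p₂(1−p₂)] / (p₁ − p₂)²
  = (2.576 + 1.036)² · (0.48·0.52 + 0.57·0.43) / (-0.09)²
  = (3.612)² · (0.2496 + 0.2451) / 0.0081
  = 13.0465 · 0.4947 / 0.0081
  = 796.81
Round up → n = 797 per group.

n = 797 per group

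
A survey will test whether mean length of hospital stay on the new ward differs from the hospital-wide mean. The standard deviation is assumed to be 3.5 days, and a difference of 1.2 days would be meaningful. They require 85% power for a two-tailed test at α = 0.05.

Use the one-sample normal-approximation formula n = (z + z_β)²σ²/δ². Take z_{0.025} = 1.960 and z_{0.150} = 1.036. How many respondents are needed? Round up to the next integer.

n = (z_{α/2} + z_β)² · σ² / δ²
  = (1.960 + 1.036)² · 3.5² / 1.2²
  = 8.9760 · 12.25 / 1.44
  = 76.36
Round up → n = 77.

n = 77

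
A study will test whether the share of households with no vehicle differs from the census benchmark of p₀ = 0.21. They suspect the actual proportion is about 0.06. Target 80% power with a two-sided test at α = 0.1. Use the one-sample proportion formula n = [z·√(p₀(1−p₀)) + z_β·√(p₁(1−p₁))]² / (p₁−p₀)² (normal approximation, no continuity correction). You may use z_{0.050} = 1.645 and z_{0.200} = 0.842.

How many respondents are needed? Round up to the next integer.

n = 34

n = [z_{α/2}·√(p₀q₀) + z_β·√(p₁q₁)]² / (p₁ − p₀)²
  = [1.645·√(0.21·0.79) + 0.842·√(0.06·0.94)]² / (-0.15)²
  = [1.645·0.4073 + 0.842·0.2375]² / 0.0225
  = [0.8700]² / 0.0225
  = 33.64
Round up → n = 34.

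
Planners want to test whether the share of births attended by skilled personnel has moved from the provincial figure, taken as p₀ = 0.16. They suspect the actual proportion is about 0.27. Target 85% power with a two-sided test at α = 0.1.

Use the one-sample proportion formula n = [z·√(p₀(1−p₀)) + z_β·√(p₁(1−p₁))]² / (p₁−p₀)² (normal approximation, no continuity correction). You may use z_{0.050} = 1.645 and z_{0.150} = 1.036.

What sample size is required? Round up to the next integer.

n = [z_{α/2}·√(p₀q₀) + z_β·√(p₁q₁)]² / (p₁ − p₀)²
  = [1.645·√(0.16·0.84) + 1.036·√(0.27·0.73)]² / (0.11)²
  = [1.645·0.3666 + 1.036·0.4440]² / 0.0121
  = [1.0630]² / 0.0121
  = 93.39
Round up → n = 94.

n = 94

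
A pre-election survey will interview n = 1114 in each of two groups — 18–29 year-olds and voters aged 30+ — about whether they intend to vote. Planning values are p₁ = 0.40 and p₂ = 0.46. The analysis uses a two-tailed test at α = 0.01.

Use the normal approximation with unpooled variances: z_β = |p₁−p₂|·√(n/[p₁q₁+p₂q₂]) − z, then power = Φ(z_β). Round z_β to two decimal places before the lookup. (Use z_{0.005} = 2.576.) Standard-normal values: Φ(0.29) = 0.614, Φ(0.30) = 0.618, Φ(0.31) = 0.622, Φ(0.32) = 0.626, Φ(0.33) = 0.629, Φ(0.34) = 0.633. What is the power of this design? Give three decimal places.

Power ≈ 0.614

z_β = |p₁−p₂|·√(n/[p₁q₁+p₂q₂]) − z_{α/2}
    = 0.06 · √(1114/0.4884) − 2.576
    = 0.06 · 47.7589 − 2.576
    = 2.8655 − 2.576 = 0.2895 → 0.29
Power = Φ(0.29) = 0.614.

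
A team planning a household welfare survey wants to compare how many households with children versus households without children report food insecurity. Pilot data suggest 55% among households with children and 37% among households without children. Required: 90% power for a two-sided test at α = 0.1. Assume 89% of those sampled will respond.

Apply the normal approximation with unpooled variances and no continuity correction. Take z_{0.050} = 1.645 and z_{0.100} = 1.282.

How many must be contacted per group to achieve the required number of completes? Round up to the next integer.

n = 143 per group

n = (z_{α/2} + z_β)² · [p₁(1−p₁) + p₂(1−p₂)] / (p₁ − p₂)²
  = (1.645 + 1.282)² · (0.55·0.45 + 0.37·0.63) / (0.18)²
  = (2.927)² · (0.2475 + 0.2331) / 0.0324
  = 8.5673 · 0.4806 / 0.0324
  = 127.08
Adjust for 89% response: 127.08 / 0.89 = 142.79.
Round up → n = 143 per group.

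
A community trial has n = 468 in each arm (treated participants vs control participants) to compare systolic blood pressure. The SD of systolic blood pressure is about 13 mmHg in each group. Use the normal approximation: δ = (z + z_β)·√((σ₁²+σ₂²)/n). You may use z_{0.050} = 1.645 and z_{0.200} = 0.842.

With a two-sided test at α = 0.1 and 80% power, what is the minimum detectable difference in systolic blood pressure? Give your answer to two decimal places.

Minimum detectable difference ≈ 2.11 mmHg

δ = (z_{α/2} + z_β) · √((σ₁²+σ₂²)/n)
  = (1.645 + 0.842) · √(338/468)
  = 2.487 · √0.72222
  = 2.487 · 0.8498
  = 2.1135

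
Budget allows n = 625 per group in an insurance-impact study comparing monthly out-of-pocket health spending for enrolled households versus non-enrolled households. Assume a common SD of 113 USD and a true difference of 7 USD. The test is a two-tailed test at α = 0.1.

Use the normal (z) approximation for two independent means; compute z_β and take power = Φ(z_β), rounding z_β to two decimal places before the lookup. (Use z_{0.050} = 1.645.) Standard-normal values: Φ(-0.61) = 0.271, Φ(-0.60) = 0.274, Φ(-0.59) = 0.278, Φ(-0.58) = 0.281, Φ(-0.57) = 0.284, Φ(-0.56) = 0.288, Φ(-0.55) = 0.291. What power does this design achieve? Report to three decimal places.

Power ≈ 0.291

z_β = δ·√(n/(σ₁²+σ₂²)) − z_{α/2}
    = 7 · √(625/25538) − 1.645
    = 7 · 0.15644 − 1.645
    = 1.0951 − 1.645 = -0.5499 → -0.55
Power = Φ(-0.55) = 0.291.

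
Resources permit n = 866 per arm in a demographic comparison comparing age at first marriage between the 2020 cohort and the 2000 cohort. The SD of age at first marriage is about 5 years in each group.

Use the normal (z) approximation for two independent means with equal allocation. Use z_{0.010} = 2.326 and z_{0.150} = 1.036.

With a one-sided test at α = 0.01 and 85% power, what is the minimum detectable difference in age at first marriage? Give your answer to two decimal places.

δ = (z_α + z_β) · √((σ₁²+σ₂²)/n)
  = (2.326 + 1.036) · √(50/866)
  = 3.362 · √0.05774
  = 3.362 · 0.2403
  = 0.8078

Minimum detectable difference ≈ 0.81 years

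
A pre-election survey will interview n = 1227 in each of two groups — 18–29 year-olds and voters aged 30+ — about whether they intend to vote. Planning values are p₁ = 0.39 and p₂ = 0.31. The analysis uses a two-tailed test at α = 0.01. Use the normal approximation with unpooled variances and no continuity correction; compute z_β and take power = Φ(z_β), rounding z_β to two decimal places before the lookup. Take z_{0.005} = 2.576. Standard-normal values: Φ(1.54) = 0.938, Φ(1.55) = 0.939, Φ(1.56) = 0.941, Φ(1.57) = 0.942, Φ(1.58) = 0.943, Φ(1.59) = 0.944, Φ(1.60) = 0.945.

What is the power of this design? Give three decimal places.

Power ≈ 0.944

z_β = |p₁−p₂|·√(n/[p₁q₁+p₂q₂]) − z_{α/2}
    = 0.08 · √(1227/0.4518) − 2.576
    = 0.08 · 52.1134 − 2.576
    = 4.1691 − 2.576 = 1.5931 → 1.59
Power = Φ(1.59) = 0.944.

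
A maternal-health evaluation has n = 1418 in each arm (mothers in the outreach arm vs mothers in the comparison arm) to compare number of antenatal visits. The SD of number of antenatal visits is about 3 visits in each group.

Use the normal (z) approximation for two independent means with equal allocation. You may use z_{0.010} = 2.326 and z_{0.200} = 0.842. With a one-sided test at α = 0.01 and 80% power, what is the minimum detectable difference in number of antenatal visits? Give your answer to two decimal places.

δ = (z_α + z_β) · √((σ₁²+σ₂²)/n)
  = (2.326 + 0.842) · √(18/1418)
  = 3.168 · √0.01269
  = 3.168 · 0.1127
  = 0.3569

Minimum detectable difference ≈ 0.36 visits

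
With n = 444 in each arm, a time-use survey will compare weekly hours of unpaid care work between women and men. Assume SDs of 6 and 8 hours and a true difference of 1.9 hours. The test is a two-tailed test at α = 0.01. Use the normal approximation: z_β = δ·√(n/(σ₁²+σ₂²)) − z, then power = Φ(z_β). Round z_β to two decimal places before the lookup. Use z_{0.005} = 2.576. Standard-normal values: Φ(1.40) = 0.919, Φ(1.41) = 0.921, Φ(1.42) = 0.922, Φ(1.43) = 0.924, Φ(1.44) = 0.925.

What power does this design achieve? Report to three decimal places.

z_β = δ·√(n/(σ₁²+σ₂²)) − z_{α/2}
    = 1.9 · √(444/100) − 2.576
    = 1.9 · 2.10713 − 2.576
    = 4.0035 − 2.576 = 1.4275 → 1.43
Power = Φ(1.43) = 0.924.

Power ≈ 0.924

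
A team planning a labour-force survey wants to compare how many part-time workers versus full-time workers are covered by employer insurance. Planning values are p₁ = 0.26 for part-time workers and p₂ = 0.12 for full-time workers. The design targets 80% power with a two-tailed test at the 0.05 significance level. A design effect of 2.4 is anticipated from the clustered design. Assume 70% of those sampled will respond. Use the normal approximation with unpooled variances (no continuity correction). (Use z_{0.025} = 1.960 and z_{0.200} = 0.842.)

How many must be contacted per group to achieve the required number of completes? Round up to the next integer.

n = (z_{α/2} + z_β)² · [p₁(1−p₁) + p₂(1−p₂)] / (p₁ − p₂)²
  = (1.960 + 0.842)² · (0.26·0.74 + 0.12·0.88) / (0.14)²
  = (2.802)² · (0.1924 + 0.1056) / 0.0196
  = 7.8512 · 0.2980 / 0.0196
  = 119.37
Design effect: 2.4 × 119.37 = 286.49.
Adjust for 70% response: 286.49 / 0.70 = 409.27.
Round up → n = 410 per group.

n = 410 per group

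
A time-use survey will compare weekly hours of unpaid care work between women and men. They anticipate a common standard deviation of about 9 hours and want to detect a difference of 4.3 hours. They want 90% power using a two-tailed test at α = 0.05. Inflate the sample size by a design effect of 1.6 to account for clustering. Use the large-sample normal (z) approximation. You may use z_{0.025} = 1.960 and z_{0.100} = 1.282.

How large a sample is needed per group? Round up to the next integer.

n = 148 per group

n = (z_{α/2} + z_β)² · (σ₁² + σ₂²) / δ²
  = (1.960 + 1.282)² · (2·9² = 162) / 4.3²
  = 10.5106 · 162 / 18.49
  = 92.09
Design effect: 1.6 × 92.09 = 147.34.
Round up → n = 148 per group.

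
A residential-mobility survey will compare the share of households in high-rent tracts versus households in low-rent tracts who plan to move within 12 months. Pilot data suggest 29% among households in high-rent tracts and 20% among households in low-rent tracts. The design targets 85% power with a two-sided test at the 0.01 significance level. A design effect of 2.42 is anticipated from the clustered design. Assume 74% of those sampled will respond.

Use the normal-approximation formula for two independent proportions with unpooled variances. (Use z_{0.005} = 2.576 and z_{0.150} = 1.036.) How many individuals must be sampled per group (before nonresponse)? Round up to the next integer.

n = (z_{α/2} + z_β)² · [p₁(1−p₁) + p₂(1−p₂)] / (p₁ − p₂)²
  = (2.576 + 1.036)² · (0.29·0.71 + 0.20·0.80) / (0.09)²
  = (3.612)² · (0.2059 + 0.1600) / 0.0081
  = 13.0465 · 0.3659 / 0.0081
  = 589.35
Design effect: 2.42 × 589.35 = 1426.23.
Adjust for 74% response: 1426.23 / 0.74 = 1927.33.
Round up → n = 1928 per group.

n = 1928 per group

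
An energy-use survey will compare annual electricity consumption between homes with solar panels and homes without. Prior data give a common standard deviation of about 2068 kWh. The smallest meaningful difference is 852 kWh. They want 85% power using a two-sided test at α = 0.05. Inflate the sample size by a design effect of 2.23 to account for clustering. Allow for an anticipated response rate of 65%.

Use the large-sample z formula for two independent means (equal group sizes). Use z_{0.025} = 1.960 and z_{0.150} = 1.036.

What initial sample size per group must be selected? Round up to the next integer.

n = 363 per group

n = (z_{α/2} + z_β)² · (σ₁² + σ₂²) / δ²
  = (1.960 + 1.036)² · (2·2068² = 8553248) / 852²
  = 8.9760 · 8553248 / 725904
  = 105.76
Design effect: 2.23 × 105.76 = 235.85.
Adjust for 65% response: 235.85 / 0.65 = 362.85.
Round up → n = 363 per group.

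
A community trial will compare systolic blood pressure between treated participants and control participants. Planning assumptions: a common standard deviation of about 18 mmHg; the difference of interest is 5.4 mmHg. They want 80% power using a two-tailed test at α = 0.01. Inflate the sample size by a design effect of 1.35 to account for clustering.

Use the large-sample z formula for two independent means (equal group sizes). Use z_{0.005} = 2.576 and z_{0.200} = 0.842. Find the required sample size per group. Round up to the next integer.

n = 351 per group

n = (z_{α/2} + z_β)² · (σ₁² + σ₂²) / δ²
  = (2.576 + 0.842)² · (2·18² = 648) / 5.4²
  = 11.6827 · 648 / 29.16
  = 259.62
Design effect: 1.35 × 259.62 = 350.48.
Round up → n = 351 per group.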